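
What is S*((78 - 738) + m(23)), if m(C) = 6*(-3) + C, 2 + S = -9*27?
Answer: 160475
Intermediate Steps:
S = -245 (S = -2 - 9*27 = -2 - 243 = -245)
m(C) = -18 + C
S*((78 - 738) + m(23)) = -245*((78 - 738) + (-18 + 23)) = -245*(-660 + 5) = -245*(-655) = 160475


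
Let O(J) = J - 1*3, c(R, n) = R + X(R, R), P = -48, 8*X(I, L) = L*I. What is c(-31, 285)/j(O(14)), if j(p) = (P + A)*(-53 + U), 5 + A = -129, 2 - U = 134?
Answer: 713/269360 ≈ 0.0026470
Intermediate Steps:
X(I, L) = I*L/8 (X(I, L) = (L*I)/8 = (I*L)/8 = I*L/8)
U = -132 (U = 2 - 1*134 = 2 - 134 = -132)
A = -134 (A = -5 - 129 = -134)
c(R, n) = R + R²/8 (c(R, n) = R + R*R/8 = R + R²/8)
O(J) = -3 + J (O(J) = J - 3 = -3 + J)
j(p) = 33670 (j(p) = (-48 - 134)*(-53 - 132) = -182*(-185) = 33670)
c(-31, 285)/j(O(14)) = ((⅛)*(-31)*(8 - 31))/33670 = ((⅛)*(-31)*(-23))*(1/33670) = (713/8)*(1/33670) = 713/269360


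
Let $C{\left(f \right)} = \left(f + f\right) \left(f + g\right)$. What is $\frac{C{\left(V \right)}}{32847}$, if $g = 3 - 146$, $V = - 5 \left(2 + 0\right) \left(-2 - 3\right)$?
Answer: $- \frac{3100}{10949} \approx -0.28313$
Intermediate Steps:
$V = 50$ ($V = - 5 \cdot 2 \left(-5\right) = \left(-5\right) \left(-10\right) = 50$)
$g = -143$ ($g = 3 - 146 = -143$)
$C{\left(f \right)} = 2 f \left(-143 + f\right)$ ($C{\left(f \right)} = \left(f + f\right) \left(f - 143\right) = 2 f \left(-143 + f\right)$)
$\frac{C{\left(V \right)}}{32847} = \frac{2 \cdot 50 \left(-143 + 50\right)}{32847} = 2 \cdot 50 \left(-93\right) \frac{1}{32847} = \left(-9300\right) \frac{1}{32847} = - \frac{3100}{10949}$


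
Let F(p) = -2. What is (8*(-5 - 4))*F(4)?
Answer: 144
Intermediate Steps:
(8*(-5 - 4))*F(4) = (8*(-5 - 4))*(-2) = (8*(-9))*(-2) = -72*(-2) = 144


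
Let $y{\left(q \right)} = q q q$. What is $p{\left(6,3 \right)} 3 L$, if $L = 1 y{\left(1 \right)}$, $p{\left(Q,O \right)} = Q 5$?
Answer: $90$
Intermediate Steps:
$p{\left(Q,O \right)} = 5 Q$
$y{\left(q \right)} = q^{3}$ ($y{\left(q \right)} = q^{2} q = q^{3}$)
$L = 1$ ($L = 1 \cdot 1^{3} = 1 \cdot 1 = 1$)
$p{\left(6,3 \right)} 3 L = 5 \cdot 6 \cdot 3 \cdot 1 = 30 \cdot 3 \cdot 1 = 90 \cdot 1 = 90$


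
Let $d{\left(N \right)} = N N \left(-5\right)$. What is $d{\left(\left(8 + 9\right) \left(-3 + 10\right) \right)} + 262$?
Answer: $-70543$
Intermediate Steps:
$d{\left(N \right)} = - 5 N^{2}$ ($d{\left(N \right)} = N^{2} \left(-5\right) = - 5 N^{2}$)
$d{\left(\left(8 + 9\right) \left(-3 + 10\right) \right)} + 262 = - 5 \left(\left(8 + 9\right) \left(-3 + 10\right)\right)^{2} + 262 = - 5 \left(17 \cdot 7\right)^{2} + 262 = - 5 \cdot 119^{2} + 262 = \left(-5\right) 14161 + 262 = -70805 + 262 = -70543$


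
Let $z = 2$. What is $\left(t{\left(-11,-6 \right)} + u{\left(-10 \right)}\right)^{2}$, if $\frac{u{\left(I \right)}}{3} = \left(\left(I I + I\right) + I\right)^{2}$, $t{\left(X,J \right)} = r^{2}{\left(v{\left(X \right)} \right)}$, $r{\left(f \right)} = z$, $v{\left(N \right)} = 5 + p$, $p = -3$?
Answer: $368793616$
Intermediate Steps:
$v{\left(N \right)} = 2$ ($v{\left(N \right)} = 5 - 3 = 2$)
$r{\left(f \right)} = 2$
$t{\left(X,J \right)} = 4$ ($t{\left(X,J \right)} = 2^{2} = 4$)
$u{\left(I \right)} = 3 \left(I^{2} + 2 I\right)^{2}$ ($u{\left(I \right)} = 3 \left(\left(I I + I\right) + I\right)^{2} = 3 \left(\left(I^{2} + I\right) + I\right)^{2} = 3 \left(\left(I + I^{2}\right) + I\right)^{2} = 3 \left(I^{2} + 2 I\right)^{2}$)
$\left(t{\left(-11,-6 \right)} + u{\left(-10 \right)}\right)^{2} = \left(4 + 3 \left(-10\right)^{2} \left(2 - 10\right)^{2}\right)^{2} = \left(4 + 3 \cdot 100 \left(-8\right)^{2}\right)^{2} = \left(4 + 3 \cdot 100 \cdot 64\right)^{2} = \left(4 + 19200\right)^{2} = 19204^{2} = 368793616$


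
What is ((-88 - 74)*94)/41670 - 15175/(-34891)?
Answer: 5612339/80772665 ≈ 0.069483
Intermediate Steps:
((-88 - 74)*94)/41670 - 15175/(-34891) = -162*94*(1/41670) - 15175*(-1/34891) = -15228*1/41670 + 15175/34891 = -846/2315 + 15175/34891 = 5612339/80772665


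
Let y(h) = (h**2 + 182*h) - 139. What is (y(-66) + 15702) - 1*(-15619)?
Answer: 23526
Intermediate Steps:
y(h) = -139 + h**2 + 182*h
(y(-66) + 15702) - 1*(-15619) = ((-139 + (-66)**2 + 182*(-66)) + 15702) - 1*(-15619) = ((-139 + 4356 - 12012) + 15702) + 15619 = (-7795 + 15702) + 15619 = 7907 + 15619 = 23526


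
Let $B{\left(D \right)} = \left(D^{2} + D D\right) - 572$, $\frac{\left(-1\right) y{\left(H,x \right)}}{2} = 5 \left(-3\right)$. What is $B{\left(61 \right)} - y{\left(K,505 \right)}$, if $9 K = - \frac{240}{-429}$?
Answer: $6840$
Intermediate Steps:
$K = \frac{80}{1287}$ ($K = \frac{\left(-240\right) \frac{1}{-429}}{9} = \frac{\left(-240\right) \left(- \frac{1}{429}\right)}{9} = \frac{1}{9} \cdot \frac{80}{143} = \frac{80}{1287} \approx 0.06216$)
$y{\left(H,x \right)} = 30$ ($y{\left(H,x \right)} = - 2 \cdot 5 \left(-3\right) = \left(-2\right) \left(-15\right) = 30$)
$B{\left(D \right)} = -572 + 2 D^{2}$ ($B{\left(D \right)} = \left(D^{2} + D^{2}\right) - 572 = 2 D^{2} - 572 = -572 + 2 D^{2}$)
$B{\left(61 \right)} - y{\left(K,505 \right)} = \left(-572 + 2 \cdot 61^{2}\right) - 30 = \left(-572 + 2 \cdot 3721\right) - 30 = \left(-572 + 7442\right) - 30 = 6870 - 30 = 6840$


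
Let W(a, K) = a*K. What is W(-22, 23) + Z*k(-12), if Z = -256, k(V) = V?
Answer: 2566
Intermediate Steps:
W(a, K) = K*a
W(-22, 23) + Z*k(-12) = 23*(-22) - 256*(-12) = -506 + 3072 = 2566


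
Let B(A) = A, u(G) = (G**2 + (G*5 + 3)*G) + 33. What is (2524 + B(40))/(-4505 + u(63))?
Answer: 2564/19531 ≈ 0.13128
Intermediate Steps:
u(G) = 33 + G**2 + G*(3 + 5*G) (u(G) = (G**2 + (5*G + 3)*G) + 33 = (G**2 + (3 + 5*G)*G) + 33 = (G**2 + G*(3 + 5*G)) + 33 = 33 + G**2 + G*(3 + 5*G))
(2524 + B(40))/(-4505 + u(63)) = (2524 + 40)/(-4505 + (33 + 3*63 + 6*63**2)) = 2564/(-4505 + (33 + 189 + 6*3969)) = 2564/(-4505 + (33 + 189 + 23814)) = 2564/(-4505 + 24036) = 2564/19531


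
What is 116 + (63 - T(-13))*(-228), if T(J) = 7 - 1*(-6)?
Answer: -11284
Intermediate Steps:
T(J) = 13 (T(J) = 7 + 6 = 13)
116 + (63 - T(-13))*(-228) = 116 + (63 - 1*13)*(-228) = 116 + (63 - 13)*(-228) = 116 + 50*(-228) = 116 - 11400 = -11284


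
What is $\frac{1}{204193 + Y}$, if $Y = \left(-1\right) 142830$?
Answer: $\frac{1}{61363} \approx 1.6296 \cdot 10^{-5}$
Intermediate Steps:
$Y = -142830$
$\frac{1}{204193 + Y} = \frac{1}{204193 - 142830} = \frac{1}{61363}$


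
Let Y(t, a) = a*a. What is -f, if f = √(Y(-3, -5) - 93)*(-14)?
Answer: 28*I*√17 ≈ 115.45*I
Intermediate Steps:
Y(t, a) = a²
f = -28*I*√17 (f = √((-5)² - 93)*(-14) = √(25 - 93)*(-14) = √(-68)*(-14) = (2*I*√17)*(-14) = -28*I*√17 ≈ -115.45*I)
-f = -(-28)*I*√17 = 28*I*√17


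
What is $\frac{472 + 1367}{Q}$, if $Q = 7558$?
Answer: $\frac{1839}{7558} \approx 0.24332$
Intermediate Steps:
$\frac{472 + 1367}{Q} = \frac{472 + 1367}{7558} = 1839 \cdot \frac{1}{7558} = \frac{1839}{7558}$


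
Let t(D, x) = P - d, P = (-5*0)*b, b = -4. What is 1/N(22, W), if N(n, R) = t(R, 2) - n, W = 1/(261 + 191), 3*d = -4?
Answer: -3/62 ≈ -0.048387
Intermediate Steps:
d = -4/3 (d = (⅓)*(-4) = -4/3 ≈ -1.3333)
P = 0 (P = -5*0*(-4) = 0*(-4) = 0)
t(D, x) = 4/3 (t(D, x) = 0 - 1*(-4/3) = 0 + 4/3 = 4/3)
W = 1/452 ≈ 0.0022124
N(n, R) = 4/3 - n
1/N(22, W) = 1/(4/3 - 1*22) = 1/(4/3 - 22) = 1/(-62/3) = -3/62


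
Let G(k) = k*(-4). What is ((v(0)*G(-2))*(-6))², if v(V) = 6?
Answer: 82944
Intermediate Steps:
G(k) = -4*k
((v(0)*G(-2))*(-6))² = ((6*(-4*(-2)))*(-6))² = ((6*8)*(-6))² = (48*(-6))² = (-288)² = 82944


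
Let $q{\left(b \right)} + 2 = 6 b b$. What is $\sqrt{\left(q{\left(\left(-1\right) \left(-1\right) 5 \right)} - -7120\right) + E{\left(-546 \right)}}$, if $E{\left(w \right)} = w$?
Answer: $\sqrt{6722} \approx 81.988$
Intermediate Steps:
$q{\left(b \right)} = -2 + 6 b^{2}$ ($q{\left(b \right)} = -2 + 6 b b = -2 + 6 b^{2}$)
$\sqrt{\left(q{\left(\left(-1\right) \left(-1\right) 5 \right)} - -7120\right) + E{\left(-546 \right)}} = \sqrt{\left(\left(-2 + 6 \left(\left(-1\right) \left(-1\right) 5\right)^{2}\right) - -7120\right) - 546} = \sqrt{\left(\left(-2 + 6 \left(1 \cdot 5\right)^{2}\right) + 7120\right) - 546} = \sqrt{\left(\left(-2 + 6 \cdot 5^{2}\right) + 7120\right) - 546} = \sqrt{\left(\left(-2 + 6 \cdot 25\right) + 7120\right) - 546} = \sqrt{\left(\left(-2 + 150\right) + 7120\right) - 546} = \sqrt{\left(148 + 7120\right) - 546} = \sqrt{7268 - 546} = \sqrt{6722}$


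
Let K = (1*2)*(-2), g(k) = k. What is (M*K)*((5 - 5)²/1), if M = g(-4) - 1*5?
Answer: 0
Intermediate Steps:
K = -4 (K = 2*(-2) = -4)
M = -9 (M = -4 - 1*5 = -4 - 5 = -9)
(M*K)*((5 - 5)²/1) = (-9*(-4))*((5 - 5)²/1) = 36*(0²*1) = 36*(0*1) = 36*0 = 0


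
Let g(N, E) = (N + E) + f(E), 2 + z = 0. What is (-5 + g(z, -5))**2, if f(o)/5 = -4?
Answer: 1024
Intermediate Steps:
z = -2 (z = -2 + 0 = -2)
f(o) = -20 (f(o) = 5*(-4) = -20)
g(N, E) = -20 + E + N (g(N, E) = (N + E) - 20 = (E + N) - 20 = -20 + E + N)
(-5 + g(z, -5))**2 = (-5 + (-20 - 5 - 2))**2 = (-5 - 27)**2 = (-32)**2 = 1024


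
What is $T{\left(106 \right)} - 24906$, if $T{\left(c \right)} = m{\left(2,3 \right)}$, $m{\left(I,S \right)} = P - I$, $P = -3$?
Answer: $-24911$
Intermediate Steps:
$m{\left(I,S \right)} = -3 - I$
$T{\left(c \right)} = -5$ ($T{\left(c \right)} = -3 - 2 = -5$)
$T{\left(106 \right)} - 24906 = -5 - 24906 = -24911$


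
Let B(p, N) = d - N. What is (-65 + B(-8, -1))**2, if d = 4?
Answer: 3600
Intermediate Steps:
B(p, N) = 4 - N
(-65 + B(-8, -1))**2 = (-65 + (4 - 1*(-1)))**2 = (-65 + (4 + 1))**2 = (-65 + 5)**2 = (-60)**2 = 3600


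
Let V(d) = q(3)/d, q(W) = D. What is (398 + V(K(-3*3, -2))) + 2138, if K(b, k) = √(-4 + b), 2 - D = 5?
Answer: 2536 + 3*I*√13/13 ≈ 2536.0 + 0.83205*I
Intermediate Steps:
D = -3 (D = 2 - 1*5 = 2 - 5 = -3)
q(W) = -3
V(d) = -3/d
(398 + V(K(-3*3, -2))) + 2138 = (398 - 3/√(-4 - 3*3)) + 2138 = (398 - 3/√(-4 - 9)) + 2138 = (398 - 3*(-I*√13/13)) + 2138 = (398 - (-3)*I*√13/13) + 2138 = (398 + 3*I*√13/13) + 2138 = 2536 + 3*I*√13/13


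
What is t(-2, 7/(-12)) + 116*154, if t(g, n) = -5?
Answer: 17859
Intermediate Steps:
t(-2, 7/(-12)) + 116*154 = -5 + 116*154 = -5 + 17864 = 17859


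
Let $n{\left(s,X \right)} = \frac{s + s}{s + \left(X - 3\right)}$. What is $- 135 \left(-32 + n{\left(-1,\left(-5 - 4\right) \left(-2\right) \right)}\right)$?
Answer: $\frac{30375}{7} \approx 4339.3$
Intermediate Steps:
$n{\left(s,X \right)} = \frac{2 s}{-3 + X + s}$ ($n{\left(s,X \right)} = \frac{2 s}{s + \left(X - 3\right)} = \frac{2 s}{s + \left(-3 + X\right)} = \frac{2 s}{-3 + X + s}$)
$- 135 \left(-32 + n{\left(-1,\left(-5 - 4\right) \left(-2\right) \right)}\right) = - 135 \left(-32 + 2 \left(-1\right) \frac{1}{-3 + \left(-5 - 4\right) \left(-2\right) - 1}\right) = - 135 \left(-32 + 2 \left(-1\right) \frac{1}{-3 - -18 - 1}\right) = - 135 \left(-32 + 2 \left(-1\right) \frac{1}{-3 + 18 - 1}\right) = - 135 \left(-32 + 2 \left(-1\right) \frac{1}{14}\right) = - 135 \left(-32 - \frac{1}{7}\right) = \left(-135\right) \left(- \frac{225}{7}\right) = \frac{30375}{7}$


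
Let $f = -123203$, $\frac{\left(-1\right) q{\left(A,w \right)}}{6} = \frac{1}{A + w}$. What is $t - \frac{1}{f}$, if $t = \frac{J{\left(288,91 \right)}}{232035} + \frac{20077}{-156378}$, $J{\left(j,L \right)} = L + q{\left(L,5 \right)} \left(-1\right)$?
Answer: $- \frac{16405983526599}{128184708376880} \approx -0.12799$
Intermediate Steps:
$q{\left(A,w \right)} = - \frac{6}{A + w}$
$J{\left(j,L \right)} = L + \frac{6}{5 + L}$ ($J{\left(j,L \right)} = L + - \frac{6}{L + 5} \left(-1\right) = L + - \frac{6}{5 + L} \left(-1\right) = L + \frac{6}{5 + L}$)
$t = - \frac{133170653}{1040434960}$ ($t = \frac{\frac{1}{5 + 91} \left(6 + 91 \left(5 + 91\right)\right)}{232035} + \frac{20077}{-156378} = \frac{6 + 91 \cdot 96}{96} \cdot \frac{1}{232035} + 20077 \left(- \frac{1}{156378}\right) = \frac{6 + 8736}{96} \cdot \frac{1}{232035} - \frac{20077}{156378} = \frac{1}{96} \cdot 8742 \cdot \frac{1}{232035} - \frac{20077}{156378} = \frac{1457}{16} \cdot \frac{1}{232035} - \frac{20077}{156378} = \frac{47}{119760} - \frac{20077}{156378} = - \frac{133170653}{1040434960} \approx -0.128$)
$t - \frac{1}{f} = - \frac{133170653}{1040434960} - \frac{1}{-123203} = - \frac{133170653}{1040434960} - - \frac{1}{123203} = - \frac{133170653}{1040434960} + \frac{1}{123203} = - \frac{16405983526599}{128184708376880}$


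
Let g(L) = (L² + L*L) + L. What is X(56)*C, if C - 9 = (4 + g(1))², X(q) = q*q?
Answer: 181888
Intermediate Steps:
X(q) = q²
g(L) = L + 2*L² (g(L) = (L² + L²) + L = 2*L² + L = L + 2*L²)
C = 58 (C = 9 + (4 + 1*(1 + 2*1))² = 9 + (4 + 1*(1 + 2))² = 9 + (4 + 1*3)² = 9 + (4 + 3)² = 9 + 7² = 9 + 49 = 58)
X(56)*C = 56²*58 = 3136*58 = 181888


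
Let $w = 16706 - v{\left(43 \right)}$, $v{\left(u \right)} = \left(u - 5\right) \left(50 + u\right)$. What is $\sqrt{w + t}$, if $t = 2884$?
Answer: $6 \sqrt{446} \approx 126.71$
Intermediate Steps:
$v{\left(u \right)} = \left(-5 + u\right) \left(50 + u\right)$
$w = 13172$ ($w = 16706 - \left(-250 + 43^{2} + 45 \cdot 43\right) = 16706 - \left(-250 + 1849 + 1935\right) = 16706 - 3534 = 13172$)
$\sqrt{w + t} = \sqrt{13172 + 2884} = \sqrt{16056} = 6 \sqrt{446}$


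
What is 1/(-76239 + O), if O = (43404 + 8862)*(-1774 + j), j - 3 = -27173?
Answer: -1/1512863343 ≈ -6.6100e-10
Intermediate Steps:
j = -27170 (j = 3 - 27173 = -27170)
O = -1512787104 (O = (43404 + 8862)*(-1774 - 27170) = 52266*(-28944) = -1512787104)
1/(-76239 + O) = 1/(-76239 - 1512787104) = 1/(-1512863343) = -1/1512863343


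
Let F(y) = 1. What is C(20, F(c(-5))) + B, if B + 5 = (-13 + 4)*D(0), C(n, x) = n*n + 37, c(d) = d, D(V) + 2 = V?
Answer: 450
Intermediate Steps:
D(V) = -2 + V
C(n, x) = 37 + n**2 (C(n, x) = n**2 + 37 = 37 + n**2)
B = 13 (B = -5 + (-13 + 4)*(-2 + 0) = -5 - 9*(-2) = -5 + 18 = 13)
C(20, F(c(-5))) + B = (37 + 20**2) + 13 = (37 + 400) + 13 = 437 + 13 = 450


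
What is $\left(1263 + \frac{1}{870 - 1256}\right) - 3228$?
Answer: $- \frac{758491}{386} \approx -1965.0$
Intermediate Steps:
$\left(1263 + \frac{1}{870 - 1256}\right) - 3228 = \left(1263 + \frac{1}{-386}\right) - 3228 = \left(1263 - \frac{1}{386}\right) - 3228 = \frac{487517}{386} - 3228 = - \frac{758491}{386}$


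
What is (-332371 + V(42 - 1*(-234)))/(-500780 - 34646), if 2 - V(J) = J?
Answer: 332645/535426 ≈ 0.62127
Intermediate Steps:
V(J) = 2 - J
(-332371 + V(42 - 1*(-234)))/(-500780 - 34646) = (-332371 + (2 - (42 - 1*(-234))))/(-500780 - 34646) = (-332371 + (2 - (42 + 234)))/(-535426) = (-332371 + (2 - 1*276))*(-1/535426) = (-332371 + (2 - 276))*(-1/535426) = (-332371 - 274)*(-1/535426) = -332645*(-1/535426) = 332645/535426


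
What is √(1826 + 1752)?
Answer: √3578 ≈ 59.816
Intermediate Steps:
√(1826 + 1752) = √3578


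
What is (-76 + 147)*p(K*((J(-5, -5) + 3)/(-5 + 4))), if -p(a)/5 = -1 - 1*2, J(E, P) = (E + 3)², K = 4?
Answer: 1065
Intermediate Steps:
J(E, P) = (3 + E)²
p(a) = 15 (p(a) = -5*(-1 - 1*2) = -5*(-1 - 2) = -5*(-3) = 15)
(-76 + 147)*p(K*((J(-5, -5) + 3)/(-5 + 4))) = (-76 + 147)*15 = 71*15 = 1065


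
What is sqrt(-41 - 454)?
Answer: 3*I*sqrt(55) ≈ 22.249*I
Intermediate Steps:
sqrt(-41 - 454) = sqrt(-495) = 3*I*sqrt(55)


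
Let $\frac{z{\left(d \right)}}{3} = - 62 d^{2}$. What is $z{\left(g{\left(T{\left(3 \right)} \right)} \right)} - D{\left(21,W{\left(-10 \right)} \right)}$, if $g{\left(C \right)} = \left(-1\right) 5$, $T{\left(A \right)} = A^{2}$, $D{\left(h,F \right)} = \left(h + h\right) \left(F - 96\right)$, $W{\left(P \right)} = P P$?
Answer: $-4818$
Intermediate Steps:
$W{\left(P \right)} = P^{2}$
$D{\left(h,F \right)} = 2 h \left(-96 + F\right)$
$g{\left(C \right)} = -5$
$z{\left(d \right)} = - 186 d^{2}$ ($z{\left(d \right)} = 3 \left(- 62 d^{2}\right) = - 186 d^{2}$)
$z{\left(g{\left(T{\left(3 \right)} \right)} \right)} - D{\left(21,W{\left(-10 \right)} \right)} = - 186 \left(-5\right)^{2} - 2 \cdot 21 \left(-96 + \left(-10\right)^{2}\right) = \left(-186\right) 25 - 2 \cdot 21 \left(-96 + 100\right) = -4650 - 2 \cdot 21 \cdot 4 = -4650 - 168 = -4818$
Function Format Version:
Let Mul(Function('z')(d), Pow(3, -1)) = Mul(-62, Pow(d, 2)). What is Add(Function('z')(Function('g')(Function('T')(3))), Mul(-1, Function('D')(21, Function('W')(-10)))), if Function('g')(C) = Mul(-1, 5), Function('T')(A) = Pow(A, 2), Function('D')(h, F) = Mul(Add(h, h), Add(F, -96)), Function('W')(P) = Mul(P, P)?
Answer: -4818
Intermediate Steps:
Function('W')(P) = Pow(P, 2)
Function('D')(h, F) = Mul(2, h, Add(-96, F)) (Function('D')(h, F) = Mul(Mul(2, h), Add(-96, F)) = Mul(2, h, Add(-96, F)))
Function('g')(C) = -5
Function('z')(d) = Mul(-186, Pow(d, 2)) (Function('z')(d) = Mul(3, Mul(-62, Pow(d, 2))) = Mul(-186, Pow(d, 2)))
Add(Function('z')(Function('g')(Function('T')(3))), Mul(-1, Function('D')(21, Function('W')(-10)))) = Add(Mul(-186, Pow(-5, 2)), Mul(-1, Mul(2, 21, Add(-96, Pow(-10, 2))))) = Add(Mul(-186, 25), Mul(-1, Mul(2, 21, Add(-96, 100)))) = Add(-4650, Mul(-1, Mul(2, 21, 4))) = Add(-4650, Mul(-1, 168)) = Add(-4650, -168) = -4818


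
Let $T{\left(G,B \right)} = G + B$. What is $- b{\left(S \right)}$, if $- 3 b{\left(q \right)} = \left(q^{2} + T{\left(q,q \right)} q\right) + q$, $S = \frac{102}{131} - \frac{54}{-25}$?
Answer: $\frac{103127576}{10725625} \approx 9.6151$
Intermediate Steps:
$T{\left(G,B \right)} = B + G$
$S = \frac{9624}{3275}$ ($S = 102 \cdot \frac{1}{131} - - \frac{54}{25} = \frac{102}{131} + \frac{54}{25} = \frac{9624}{3275} \approx 2.9386$)
$b{\left(q \right)} = - q^{2} - \frac{q}{3}$ ($b{\left(q \right)} = - \frac{\left(q^{2} + \left(q + q\right) q\right) + q}{3} = - \frac{\left(q^{2} + 2 q q\right) + q}{3} = - \frac{\left(q^{2} + 2 q^{2}\right) + q}{3} = - \frac{3 q^{2} + q}{3} = - \frac{q + 3 q^{2}}{3} = - q^{2} - \frac{q}{3}$)
$- b{\left(S \right)} = - \frac{\left(-1\right) 9624 \left(\frac{1}{3} + \frac{9624}{3275}\right)}{3275} = - \frac{\left(-1\right) 9624 \cdot 32147}{3275 \cdot 9825} = \left(-1\right) \left(- \frac{103127576}{10725625}\right) = \frac{103127576}{10725625}$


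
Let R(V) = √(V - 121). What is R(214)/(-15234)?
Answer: -√93/15234 ≈ -0.00063303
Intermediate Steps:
R(V) = √(-121 + V)
R(214)/(-15234) = √(-121 + 214)/(-15234) = √93*(-1/15234) = -√93/15234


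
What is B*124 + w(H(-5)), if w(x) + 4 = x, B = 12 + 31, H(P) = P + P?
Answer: 5318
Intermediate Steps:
H(P) = 2*P
B = 43
w(x) = -4 + x
B*124 + w(H(-5)) = 43*124 + (-4 + 2*(-5)) = 5332 + (-4 - 10) = 5332 - 14 = 5318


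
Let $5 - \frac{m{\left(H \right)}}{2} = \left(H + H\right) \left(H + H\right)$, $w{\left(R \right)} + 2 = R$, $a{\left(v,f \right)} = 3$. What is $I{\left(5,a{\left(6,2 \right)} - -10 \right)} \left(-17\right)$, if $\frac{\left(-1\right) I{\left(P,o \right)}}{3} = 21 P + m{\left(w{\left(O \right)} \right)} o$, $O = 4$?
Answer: $-9231$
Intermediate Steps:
$w{\left(R \right)} = -2 + R$
$m{\left(H \right)} = 10 - 8 H^{2}$ ($m{\left(H \right)} = 10 - 2 \left(H + H\right) \left(H + H\right) = 10 - 2 \cdot 2 H 2 H = 10 - 2 \cdot 4 H^{2} = 10 - 8 H^{2}$)
$I{\left(P,o \right)} = - 63 P + 66 o$ ($I{\left(P,o \right)} = - 3 \left(21 P + \left(10 - 8 \left(-2 + 4\right)^{2}\right) o\right) = - 3 \left(21 P + \left(10 - 8 \cdot 2^{2}\right) o\right) = - 3 \left(21 P + \left(10 - 32\right) o\right) = - 3 \left(21 P - 22 o\right) = - 3 \left(- 22 o + 21 P\right) = - 63 P + 66 o$)
$I{\left(5,a{\left(6,2 \right)} - -10 \right)} \left(-17\right) = \left(\left(-63\right) 5 + 66 \left(3 - -10\right)\right) \left(-17\right) = \left(-315 + 66 \left(3 + 10\right)\right) \left(-17\right) = \left(-315 + 66 \cdot 13\right) \left(-17\right) = \left(-315 + 858\right) \left(-17\right) = 543 \left(-17\right) = -9231$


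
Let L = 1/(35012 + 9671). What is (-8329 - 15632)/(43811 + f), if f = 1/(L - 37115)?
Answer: -39737151083784/72656580487501 ≈ -0.54692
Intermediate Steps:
L = 1/44683 ≈ 2.2380e-5
f = -44683/1658409544 (f = 1/(1/44683 - 37115) = 1/(-1658409544/44683) = -44683/1658409544 ≈ -2.6943e-5)
(-8329 - 15632)/(43811 + f) = (-8329 - 15632)/(43811 - 44683/1658409544) = -23961/72656580487501/1658409544 = -23961*1658409544/72656580487501 = -39737151083784/72656580487501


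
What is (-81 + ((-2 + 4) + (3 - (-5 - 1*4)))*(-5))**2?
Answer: 22801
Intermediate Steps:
(-81 + ((-2 + 4) + (3 - (-5 - 1*4)))*(-5))**2 = (-81 + (2 + (3 - (-5 - 4)))*(-5))**2 = (-81 + (2 + (3 - 1*(-9)))*(-5))**2 = (-81 + (2 + (3 + 9))*(-5))**2 = (-81 + (2 + 12)*(-5))**2 = (-81 + 14*(-5))**2 = (-81 - 70)**2 = (-151)**2 = 22801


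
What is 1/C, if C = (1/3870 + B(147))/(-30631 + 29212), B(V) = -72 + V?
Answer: -5491530/290251 ≈ -18.920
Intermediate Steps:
C = -290251/5491530 (C = (1/3870 + (-72 + 147))/(-30631 + 29212) = (1/3870 + 75)/(-1419) = (290251/3870)*(-1/1419) = -290251/5491530 ≈ -0.052854)
1/C = 1/(-290251/5491530) = -5491530/290251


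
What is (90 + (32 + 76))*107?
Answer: 21186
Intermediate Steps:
(90 + (32 + 76))*107 = (90 + 108)*107 = 198*107 = 21186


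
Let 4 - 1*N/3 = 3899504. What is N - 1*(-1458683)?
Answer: -10239817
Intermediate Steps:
N = -11698500 (N = 12 - 3*3899504 = 12 - 11698512 = -11698500)
N - 1*(-1458683) = -11698500 - 1*(-1458683) = -11698500 + 1458683 = -10239817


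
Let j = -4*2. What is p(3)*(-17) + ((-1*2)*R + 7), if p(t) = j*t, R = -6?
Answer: 427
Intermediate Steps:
j = -8
p(t) = -8*t
p(3)*(-17) + ((-1*2)*R + 7) = -8*3*(-17) + (-1*2*(-6) + 7) = -24*(-17) + (-2*(-6) + 7) = 408 + (12 + 7) = 408 + 19 = 427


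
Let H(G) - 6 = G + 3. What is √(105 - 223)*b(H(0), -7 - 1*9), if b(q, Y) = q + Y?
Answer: -7*I*√118 ≈ -76.039*I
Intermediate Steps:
H(G) = 9 + G (H(G) = 6 + (G + 3) = 6 + (3 + G) = 9 + G)
b(q, Y) = Y + q
√(105 - 223)*b(H(0), -7 - 1*9) = √(105 - 223)*((-7 - 1*9) + (9 + 0)) = √(-118)*((-7 - 9) + 9) = (I*√118)*(-16 + 9) = (I*√118)*(-7) = -7*I*√118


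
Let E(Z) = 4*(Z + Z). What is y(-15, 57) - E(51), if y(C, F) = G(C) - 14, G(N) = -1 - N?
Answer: -408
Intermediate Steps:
E(Z) = 8*Z (E(Z) = 4*(2*Z) = 8*Z)
y(C, F) = -15 - C (y(C, F) = (-1 - C) - 14 = -15 - C)
y(-15, 57) - E(51) = (-15 - 1*(-15)) - 8*51 = (-15 + 15) - 1*408 = 0 - 408 = -408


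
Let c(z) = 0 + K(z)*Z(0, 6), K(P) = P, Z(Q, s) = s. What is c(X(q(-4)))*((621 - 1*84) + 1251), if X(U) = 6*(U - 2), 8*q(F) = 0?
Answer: -128736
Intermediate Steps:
q(F) = 0 (q(F) = (⅛)*0 = 0)
X(U) = -12 + 6*U (X(U) = 6*(-2 + U) = -12 + 6*U)
c(z) = 6*z (c(z) = 0 + z*6 = 0 + 6*z = 6*z)
c(X(q(-4)))*((621 - 1*84) + 1251) = (6*(-12 + 6*0))*((621 - 1*84) + 1251) = (6*(-12 + 0))*((621 - 84) + 1251) = (6*(-12))*(537 + 1251) = -72*1788 = -128736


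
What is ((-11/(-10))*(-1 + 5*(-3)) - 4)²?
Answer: 11664/25 ≈ 466.56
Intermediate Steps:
((-11/(-10))*(-1 + 5*(-3)) - 4)² = ((-11*(-⅒))*(-1 - 15) - 4)² = ((11/10)*(-16) - 4)² = (-88/5 - 4)² = (-108/5)² = 11664/25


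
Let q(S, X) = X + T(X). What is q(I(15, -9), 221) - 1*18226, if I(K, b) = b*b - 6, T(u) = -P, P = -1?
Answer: -18004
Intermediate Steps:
T(u) = 1 (T(u) = -1*(-1) = 1)
I(K, b) = -6 + b² (I(K, b) = b² - 6 = -6 + b²)
q(S, X) = 1 + X (q(S, X) = X + 1 = 1 + X)
q(I(15, -9), 221) - 1*18226 = (1 + 221) - 1*18226 = 222 - 18226 = -18004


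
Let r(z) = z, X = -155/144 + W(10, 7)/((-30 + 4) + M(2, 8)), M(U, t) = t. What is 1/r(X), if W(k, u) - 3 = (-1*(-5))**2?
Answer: -144/379 ≈ -0.37995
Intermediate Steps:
W(k, u) = 28 (W(k, u) = 3 + (-1*(-5))**2 = 3 + 5**2 = 3 + 25 = 28)
X = -379/144 (X = -155/144 + 28/((-30 + 4) + 8) = -155*1/144 + 28/(-26 + 8) = -155/144 + 28/(-18) = -155/144 + 28*(-1/18) = -155/144 - 14/9 = -379/144 ≈ -2.6319)
1/r(X) = 1/(-379/144) = -144/379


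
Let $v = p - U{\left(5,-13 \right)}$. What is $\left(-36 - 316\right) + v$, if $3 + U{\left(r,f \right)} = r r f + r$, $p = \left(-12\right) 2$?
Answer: $-53$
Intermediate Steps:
$p = -24$
$U{\left(r,f \right)} = -3 + r + f r^{2}$ ($U{\left(r,f \right)} = -3 + \left(r r f + r\right) = -3 + \left(r^{2} f + r\right) = -3 + \left(f r^{2} + r\right) = -3 + \left(r + f r^{2}\right) = -3 + r + f r^{2}$)
$v = 299$ ($v = -24 - \left(-3 + 5 - 13 \cdot 5^{2}\right) = -24 - \left(-3 + 5 - 325\right) = -24 - -323 = -24 + 323 = 299$)
$\left(-36 - 316\right) + v = \left(-36 - 316\right) + 299 = -352 + 299 = -53$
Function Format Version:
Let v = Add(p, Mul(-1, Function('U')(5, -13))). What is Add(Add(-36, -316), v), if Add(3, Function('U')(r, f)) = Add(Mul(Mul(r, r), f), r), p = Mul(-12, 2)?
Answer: -53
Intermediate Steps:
p = -24
Function('U')(r, f) = Add(-3, r, Mul(f, Pow(r, 2))) (Function('U')(r, f) = Add(-3, Add(Mul(Mul(r, r), f), r)) = Add(-3, Add(Mul(Pow(r, 2), f), r)) = Add(-3, Add(Mul(f, Pow(r, 2)), r)) = Add(-3, Add(r, Mul(f, Pow(r, 2)))) = Add(-3, r, Mul(f, Pow(r, 2))))
v = 299 (v = Add(-24, Mul(-1, Add(-3, 5, Mul(-13, Pow(5, 2))))) = Add(-24, Mul(-1, Add(-3, 5, Mul(-13, 25)))) = Add(-24, Mul(-1, Add(-3, 5, -325))) = Add(-24, Mul(-1, -323)) = Add(-24, 323) = 299)
Add(Add(-36, -316), v) = Add(Add(-36, -316), 299) = Add(-352, 299) = -53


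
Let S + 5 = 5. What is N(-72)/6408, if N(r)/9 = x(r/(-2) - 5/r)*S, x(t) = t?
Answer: 0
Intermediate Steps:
S = 0 (S = -5 + 5 = 0)
N(r) = 0 (N(r) = 9*((r/(-2) - 5/r)*0) = 9*((r*(-½) - 5/r)*0) = 9*((-r/2 - 5/r)*0) = 9*((-5/r - r/2)*0) = 9*0 = 0)
N(-72)/6408 = 0/6408 = 0*(1/6408) = 0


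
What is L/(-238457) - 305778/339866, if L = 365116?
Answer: -98502709501/40521713381 ≈ -2.4309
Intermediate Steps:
L/(-238457) - 305778/339866 = 365116/(-238457) - 305778/339866 = 365116*(-1/238457) - 305778*1/339866 = -365116/238457 - 152889/169933 = -98502709501/40521713381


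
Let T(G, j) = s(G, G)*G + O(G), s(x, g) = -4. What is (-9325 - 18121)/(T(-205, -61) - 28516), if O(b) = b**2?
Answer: -27446/14329 ≈ -1.9154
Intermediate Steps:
T(G, j) = G**2 - 4*G (T(G, j) = -4*G + G**2 = G**2 - 4*G)
(-9325 - 18121)/(T(-205, -61) - 28516) = (-9325 - 18121)/(-205*(-4 - 205) - 28516) = -27446/(-205*(-209) - 28516) = -27446/(42845 - 28516) = -27446/14329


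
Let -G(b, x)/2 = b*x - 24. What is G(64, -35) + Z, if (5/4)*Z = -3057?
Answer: 10412/5 ≈ 2082.4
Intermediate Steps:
G(b, x) = 48 - 2*b*x (G(b, x) = -2*(b*x - 24) = -2*(-24 + b*x) = 48 - 2*b*x)
Z = -12228/5 (Z = (4/5)*(-3057) = -12228/5 ≈ -2445.6)
G(64, -35) + Z = (48 - 2*64*(-35)) - 12228/5 = (48 + 4480) - 12228/5 = 4528 - 12228/5 = 10412/5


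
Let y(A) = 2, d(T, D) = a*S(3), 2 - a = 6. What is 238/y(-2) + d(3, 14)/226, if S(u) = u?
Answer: 13441/113 ≈ 118.95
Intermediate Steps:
a = -4 (a = 2 - 1*6 = 2 - 6 = -4)
d(T, D) = -12 (d(T, D) = -4*3 = -12)
238/y(-2) + d(3, 14)/226 = 238/2 - 12/226 = 238*(½) - 12*1/226 = 119 - 6/113 = 13441/113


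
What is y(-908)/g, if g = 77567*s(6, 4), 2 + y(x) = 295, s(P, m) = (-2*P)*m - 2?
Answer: -293/3878350 ≈ -7.5548e-5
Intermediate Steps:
s(P, m) = -2 - 2*P*m (s(P, m) = -2*P*m - 2 = -2 - 2*P*m)
y(x) = 293 (y(x) = -2 + 295 = 293)
g = -3878350 (g = 77567*(-2 - 2*6*4) = 77567*(-2 - 48) = 77567*(-50) = -3878350)
y(-908)/g = 293/(-3878350) = 293*(-1/3878350) = -293/3878350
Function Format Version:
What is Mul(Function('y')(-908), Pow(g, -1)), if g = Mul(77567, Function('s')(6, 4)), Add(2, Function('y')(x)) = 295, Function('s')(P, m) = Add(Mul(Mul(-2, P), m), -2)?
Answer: Rational(-293, 3878350) ≈ -7.5548e-5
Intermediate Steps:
Function('s')(P, m) = Add(-2, Mul(-2, P, m)) (Function('s')(P, m) = Add(Mul(-2, P, m), -2) = Add(-2, Mul(-2, P, m)))
Function('y')(x) = 293 (Function('y')(x) = Add(-2, 295) = 293)
g = -3878350 (g = Mul(77567, Add(-2, Mul(-2, 6, 4))) = Mul(77567, Add(-2, -48)) = Mul(77567, -50) = -3878350)
Mul(Function('y')(-908), Pow(g, -1)) = Mul(293, Pow(-3878350, -1)) = Mul(293, Rational(-1, 3878350)) = Rational(-293, 3878350)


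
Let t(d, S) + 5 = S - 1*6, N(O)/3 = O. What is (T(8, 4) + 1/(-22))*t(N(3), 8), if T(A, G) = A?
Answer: -525/22 ≈ -23.864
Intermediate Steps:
N(O) = 3*O
t(d, S) = -11 + S (t(d, S) = -5 + (S - 1*6) = -5 + (S - 6) = -5 + (-6 + S) = -11 + S)
(T(8, 4) + 1/(-22))*t(N(3), 8) = (8 + 1/(-22))*(-11 + 8) = (8 - 1/22)*(-3) = (175/22)*(-3) = -525/22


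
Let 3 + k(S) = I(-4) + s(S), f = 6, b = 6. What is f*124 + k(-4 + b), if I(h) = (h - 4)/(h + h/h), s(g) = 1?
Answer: 2234/3 ≈ 744.67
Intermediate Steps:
I(h) = (-4 + h)/(1 + h) (I(h) = (-4 + h)/(h + 1) = (-4 + h)/(1 + h))
k(S) = ⅔ (k(S) = -3 + ((-4 - 4)/(1 - 4) + 1) = -3 + (-8/(-3) + 1) = -3 + (-⅓*(-8) + 1) = -3 + (8/3 + 1) = -3 + 11/3 = ⅔)
f*124 + k(-4 + b) = 6*124 + ⅔ = 744 + ⅔ = 2234/3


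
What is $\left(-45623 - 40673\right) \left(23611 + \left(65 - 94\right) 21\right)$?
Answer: $-1984980592$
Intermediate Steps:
$\left(-45623 - 40673\right) \left(23611 + \left(65 - 94\right) 21\right) = - 86296 \left(23611 - 609\right) = \left(-86296\right) 23002 = -1984980592$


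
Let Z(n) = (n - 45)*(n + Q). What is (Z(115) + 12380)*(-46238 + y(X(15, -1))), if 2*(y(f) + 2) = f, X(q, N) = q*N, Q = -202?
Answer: -290896775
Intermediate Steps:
X(q, N) = N*q
Z(n) = (-202 + n)*(-45 + n) (Z(n) = (n - 45)*(n - 202) = (-45 + n)*(-202 + n) = (-202 + n)*(-45 + n))
y(f) = -2 + f/2
(Z(115) + 12380)*(-46238 + y(X(15, -1))) = ((9090 + 115² - 247*115) + 12380)*(-46238 + (-2 + (-1*15)/2)) = ((9090 + 13225 - 28405) + 12380)*(-46238 + (-2 + (½)*(-15))) = (-6090 + 12380)*(-46238 + (-2 - 15/2)) = 6290*(-46238 - 19/2) = 6290*(-92495/2) = -290896775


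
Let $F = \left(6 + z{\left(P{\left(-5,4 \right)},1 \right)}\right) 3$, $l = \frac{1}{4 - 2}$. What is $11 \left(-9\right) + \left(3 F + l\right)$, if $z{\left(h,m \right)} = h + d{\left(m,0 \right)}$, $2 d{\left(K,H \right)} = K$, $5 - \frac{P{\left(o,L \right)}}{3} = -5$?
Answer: $230$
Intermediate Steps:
$P{\left(o,L \right)} = 30$ ($P{\left(o,L \right)} = 15 - -15 = 15 + 15 = 30$)
$d{\left(K,H \right)} = \frac{K}{2}$
$l = \frac{1}{2} \approx 0.5$
$z{\left(h,m \right)} = h + \frac{m}{2}$
$F = \frac{219}{2}$ ($F = \left(6 + \left(30 + \frac{1}{2} \cdot 1\right)\right) 3 = \left(6 + \left(30 + \frac{1}{2}\right)\right) 3 = \left(6 + \frac{61}{2}\right) 3 = \frac{73}{2} \cdot 3 = \frac{219}{2} \approx 109.5$)
$11 \left(-9\right) + \left(3 F + l\right) = 11 \left(-9\right) + \left(3 \cdot \frac{219}{2} + \frac{1}{2}\right) = -99 + \left(\frac{657}{2} + \frac{1}{2}\right) = -99 + 329 = 230$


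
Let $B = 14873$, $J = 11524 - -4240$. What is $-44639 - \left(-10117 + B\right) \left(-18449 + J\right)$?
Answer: $12725221$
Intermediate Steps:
$J = 15764$ ($J = 11524 + 4240 = 15764$)
$-44639 - \left(-10117 + B\right) \left(-18449 + J\right) = -44639 - \left(-10117 + 14873\right) \left(-18449 + 15764\right) = -44639 - 4756 \left(-2685\right) = -44639 - -12769860 = -44639 + 12769860 = 12725221$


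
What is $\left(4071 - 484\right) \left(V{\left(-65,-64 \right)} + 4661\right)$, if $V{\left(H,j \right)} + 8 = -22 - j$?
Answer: $16840965$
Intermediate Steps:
$V{\left(H,j \right)} = -30 - j$ ($V{\left(H,j \right)} = -8 - \left(22 + j\right) = -30 - j$)
$\left(4071 - 484\right) \left(V{\left(-65,-64 \right)} + 4661\right) = \left(4071 - 484\right) \left(\left(-30 - -64\right) + 4661\right) = 3587 \left(\left(-30 + 64\right) + 4661\right) = 3587 \left(34 + 4661\right) = 3587 \cdot 4695 = 16840965$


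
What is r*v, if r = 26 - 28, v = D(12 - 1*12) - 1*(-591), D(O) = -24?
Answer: -1134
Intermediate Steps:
v = 567 (v = -24 - 1*(-591) = -24 + 591 = 567)
r = -2
r*v = -2*567 = -1134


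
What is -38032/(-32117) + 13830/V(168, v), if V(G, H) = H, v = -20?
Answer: -44341747/64234 ≈ -690.32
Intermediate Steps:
-38032/(-32117) + 13830/V(168, v) = -38032/(-32117) + 13830/(-20) = -38032*(-1/32117) + 13830*(-1/20) = 38032/32117 - 1383/2 = -44341747/64234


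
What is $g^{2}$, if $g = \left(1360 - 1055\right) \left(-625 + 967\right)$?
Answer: $10880576100$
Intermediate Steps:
$g = 104310$ ($g = 305 \cdot 342 = 104310$)
$g^{2} = 104310^{2} = 10880576100$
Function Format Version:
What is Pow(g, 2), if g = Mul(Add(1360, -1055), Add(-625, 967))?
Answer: 10880576100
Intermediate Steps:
g = 104310 (g = Mul(305, 342) = 104310)
Pow(g, 2) = Pow(104310, 2) = 10880576100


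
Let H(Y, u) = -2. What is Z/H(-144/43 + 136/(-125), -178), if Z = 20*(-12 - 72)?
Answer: 840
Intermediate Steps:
Z = -1680 (Z = 20*(-84) = -1680)
Z/H(-144/43 + 136/(-125), -178) = -1680/(-2) = -1680*(-½) = 840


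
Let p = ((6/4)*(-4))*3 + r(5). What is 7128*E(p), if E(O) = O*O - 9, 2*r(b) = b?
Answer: 1648350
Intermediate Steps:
r(b) = b/2
p = -31/2 (p = ((6/4)*(-4))*3 + (1/2)*5 = (((1/4)*6)*(-4))*3 + 5/2 = ((3/2)*(-4))*3 + 5/2 = -6*3 + 5/2 = -18 + 5/2 = -31/2 ≈ -15.500)
E(O) = -9 + O**2 (E(O) = O**2 - 9 = -9 + O**2)
7128*E(p) = 7128*(-9 + (-31/2)**2) = 7128*(-9 + 961/4) = 7128*(925/4) = 1648350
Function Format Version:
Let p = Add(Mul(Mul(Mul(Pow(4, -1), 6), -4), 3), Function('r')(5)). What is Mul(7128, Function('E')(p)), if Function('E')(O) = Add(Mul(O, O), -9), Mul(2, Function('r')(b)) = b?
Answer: 1648350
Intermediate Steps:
Function('r')(b) = Mul(Rational(1, 2), b)
p = Rational(-31, 2) (p = Add(Mul(Mul(Mul(Pow(4, -1), 6), -4), 3), Mul(Rational(1, 2), 5)) = Add(Mul(Mul(Mul(Rational(1, 4), 6), -4), 3), Rational(5, 2)) = Add(Mul(Mul(Rational(3, 2), -4), 3), Rational(5, 2)) = Add(Mul(-6, 3), Rational(5, 2)) = Add(-18, Rational(5, 2)) = Rational(-31, 2) ≈ -15.500)
Function('E')(O) = Add(-9, Pow(O, 2)) (Function('E')(O) = Add(Pow(O, 2), -9) = Add(-9, Pow(O, 2)))
Mul(7128, Function('E')(p)) = Mul(7128, Add(-9, Pow(Rational(-31, 2), 2))) = Mul(7128, Add(-9, Rational(961, 4))) = Mul(7128, Rational(925, 4)) = 1648350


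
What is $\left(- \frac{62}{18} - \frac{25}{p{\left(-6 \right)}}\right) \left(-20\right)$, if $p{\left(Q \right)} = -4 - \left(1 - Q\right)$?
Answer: $\frac{2320}{99} \approx 23.434$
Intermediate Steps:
$p{\left(Q \right)} = -5 + Q$ ($p{\left(Q \right)} = -4 + \left(-1 + Q\right) = -5 + Q$)
$\left(- \frac{62}{18} - \frac{25}{p{\left(-6 \right)}}\right) \left(-20\right) = \left(- \frac{62}{18} - \frac{25}{-5 - 6}\right) \left(-20\right) = \left(\left(-62\right) \frac{1}{18} - \frac{25}{-11}\right) \left(-20\right) = \left(- \frac{31}{9} - - \frac{25}{11}\right) \left(-20\right) = \left(- \frac{31}{9} + \frac{25}{11}\right) \left(-20\right) = \left(- \frac{116}{99}\right) \left(-20\right) = \frac{2320}{99}$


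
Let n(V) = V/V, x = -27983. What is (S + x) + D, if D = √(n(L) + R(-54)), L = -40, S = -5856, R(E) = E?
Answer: -33839 + I*√53 ≈ -33839.0 + 7.2801*I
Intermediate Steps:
n(V) = 1
D = I*√53 (D = √(1 - 54) = √(-53) = I*√53 ≈ 7.2801*I)
(S + x) + D = (-5856 - 27983) + I*√53 = -33839 + I*√53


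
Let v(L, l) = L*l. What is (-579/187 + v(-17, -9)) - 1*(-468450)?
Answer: 87628182/187 ≈ 4.6860e+5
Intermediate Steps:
(-579/187 + v(-17, -9)) - 1*(-468450) = (-579/187 - 17*(-9)) - 1*(-468450) = (-579/187 + 153) + 468450 = 28032/187 + 468450 = 87628182/187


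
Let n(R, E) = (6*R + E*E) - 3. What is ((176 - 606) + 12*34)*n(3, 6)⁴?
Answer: -148834422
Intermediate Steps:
n(R, E) = -3 + E² + 6*R (n(R, E) = (6*R + E²) - 3 = (E² + 6*R) - 3 = -3 + E² + 6*R)
((176 - 606) + 12*34)*n(3, 6)⁴ = ((176 - 606) + 12*34)*(-3 + 6² + 6*3)⁴ = (-430 + 408)*(-3 + 36 + 18)⁴ = -22*51⁴ = -22*6765201 = -148834422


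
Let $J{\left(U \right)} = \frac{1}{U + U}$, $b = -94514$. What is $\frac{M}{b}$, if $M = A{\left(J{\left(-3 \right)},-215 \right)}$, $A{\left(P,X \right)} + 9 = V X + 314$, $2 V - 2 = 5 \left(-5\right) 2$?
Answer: $- \frac{5465}{94514} \approx -0.057822$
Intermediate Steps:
$V = -24$ ($V = 1 + \frac{5 \left(-5\right) 2}{2} = 1 + \frac{\left(-25\right) 2}{2} = 1 + \frac{1}{2} \left(-50\right) = 1 - 25 = -24$)
$J{\left(U \right)} = \frac{1}{2 U}$
$A{\left(P,X \right)} = 305 - 24 X$ ($A{\left(P,X \right)} = -9 - \left(-314 + 24 X\right) = 305 - 24 X$)
$M = 5465$ ($M = 305 - -5160 = 305 + 5160 = 5465$)
$\frac{M}{b} = \frac{5465}{-94514} = 5465 \left(- \frac{1}{94514}\right) = - \frac{5465}{94514}$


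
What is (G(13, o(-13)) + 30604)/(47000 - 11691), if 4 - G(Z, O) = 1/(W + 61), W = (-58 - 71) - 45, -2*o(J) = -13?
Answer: 3458705/3989917 ≈ 0.86686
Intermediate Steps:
o(J) = 13/2 (o(J) = -½*(-13) = 13/2)
W = -174 (W = -129 - 45 = -174)
G(Z, O) = 453/113 (G(Z, O) = 4 - 1/(-174 + 61) = 4 - 1/(-113) = 4 - 1*(-1/113) = 4 + 1/113 = 453/113)
(G(13, o(-13)) + 30604)/(47000 - 11691) = (453/113 + 30604)/(47000 - 11691) = (3458705/113)/35309 = (3458705/113)*(1/35309) = 3458705/3989917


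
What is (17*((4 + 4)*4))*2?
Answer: 1088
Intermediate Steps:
(17*((4 + 4)*4))*2 = (17*(8*4))*2 = (17*32)*2 = 544*2 = 1088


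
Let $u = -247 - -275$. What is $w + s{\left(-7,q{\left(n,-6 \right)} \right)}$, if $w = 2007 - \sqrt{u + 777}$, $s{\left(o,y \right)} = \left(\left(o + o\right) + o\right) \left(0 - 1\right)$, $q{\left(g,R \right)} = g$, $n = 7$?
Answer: $2028 - \sqrt{805} \approx 1999.6$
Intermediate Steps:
$u = 28$ ($u = -247 + 275 = 28$)
$s{\left(o,y \right)} = - 3 o$ ($s{\left(o,y \right)} = \left(2 o + o\right) \left(-1\right) = 3 o \left(-1\right) = - 3 o$)
$w = 2007 - \sqrt{805}$ ($w = 2007 - \sqrt{28 + 777} = 2007 - \sqrt{805} \approx 1978.6$)
$w + s{\left(-7,q{\left(n,-6 \right)} \right)} = \left(2007 - \sqrt{805}\right) - -21 = \left(2007 - \sqrt{805}\right) + 21 = 2028 - \sqrt{805}$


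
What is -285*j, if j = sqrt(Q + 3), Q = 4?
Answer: -285*sqrt(7) ≈ -754.04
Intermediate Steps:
j = sqrt(7) (j = sqrt(4 + 3) = sqrt(7) ≈ 2.6458)
-285*j = -285*sqrt(7)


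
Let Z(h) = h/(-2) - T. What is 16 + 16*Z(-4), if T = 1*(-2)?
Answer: 80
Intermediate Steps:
T = -2
Z(h) = 2 - h/2 (Z(h) = h/(-2) - 1*(-2) = h*(-½) + 2 = -h/2 + 2 = 2 - h/2)
16 + 16*Z(-4) = 16 + 16*(2 - ½*(-4)) = 16 + 16*(2 + 2) = 16 + 16*4 = 16 + 64 = 80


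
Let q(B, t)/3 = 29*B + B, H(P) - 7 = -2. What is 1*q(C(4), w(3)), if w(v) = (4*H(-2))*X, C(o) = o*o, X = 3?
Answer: 1440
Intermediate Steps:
C(o) = o²
H(P) = 5 (H(P) = 7 - 2 = 5)
w(v) = 60 (w(v) = (4*5)*3 = 20*3 = 60)
q(B, t) = 90*B (q(B, t) = 3*(29*B + B) = 3*(30*B) = 90*B)
1*q(C(4), w(3)) = 1*(90*4²) = 1*(90*16) = 1*1440 = 1440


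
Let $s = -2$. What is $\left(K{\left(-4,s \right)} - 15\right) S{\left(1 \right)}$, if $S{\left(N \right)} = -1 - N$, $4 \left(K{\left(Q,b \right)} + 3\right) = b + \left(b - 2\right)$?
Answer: $39$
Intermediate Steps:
$K{\left(Q,b \right)} = - \frac{7}{2} + \frac{b}{2}$ ($K{\left(Q,b \right)} = -3 + \frac{b + \left(b - 2\right)}{4} = -3 + \frac{b + \left(-2 + b\right)}{4} = -3 + \frac{-2 + 2 b}{4} = -3 + \left(- \frac{1}{2} + \frac{b}{2}\right) = - \frac{7}{2} + \frac{b}{2}$)
$\left(K{\left(-4,s \right)} - 15\right) S{\left(1 \right)} = \left(\left(- \frac{7}{2} + \frac{1}{2} \left(-2\right)\right) - 15\right) \left(-1 - 1\right) = \left(\left(- \frac{7}{2} - 1\right) - 15\right) \left(-1 - 1\right) = \left(- \frac{9}{2} - 15\right) \left(-2\right) = \left(- \frac{39}{2}\right) \left(-2\right) = 39$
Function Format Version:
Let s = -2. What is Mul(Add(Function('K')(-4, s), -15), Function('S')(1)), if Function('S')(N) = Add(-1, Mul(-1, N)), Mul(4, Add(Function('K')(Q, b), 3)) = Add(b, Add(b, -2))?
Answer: 39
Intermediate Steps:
Function('K')(Q, b) = Add(Rational(-7, 2), Mul(Rational(1, 2), b)) (Function('K')(Q, b) = Add(-3, Mul(Rational(1, 4), Add(b, Add(b, -2)))) = Add(-3, Mul(Rational(1, 4), Add(b, Add(-2, b)))) = Add(-3, Mul(Rational(1, 4), Add(-2, Mul(2, b)))) = Add(-3, Add(Rational(-1, 2), Mul(Rational(1, 2), b))) = Add(Rational(-7, 2), Mul(Rational(1, 2), b)))
Mul(Add(Function('K')(-4, s), -15), Function('S')(1)) = Mul(Add(Add(Rational(-7, 2), Mul(Rational(1, 2), -2)), -15), Add(-1, Mul(-1, 1))) = Mul(Add(Add(Rational(-7, 2), -1), -15), Add(-1, -1)) = Mul(Add(Rational(-9, 2), -15), -2) = Mul(Rational(-39, 2), -2) = 39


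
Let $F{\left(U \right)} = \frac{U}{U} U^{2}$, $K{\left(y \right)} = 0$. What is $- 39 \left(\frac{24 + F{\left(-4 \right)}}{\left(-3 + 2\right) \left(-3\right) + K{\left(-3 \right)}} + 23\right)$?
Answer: $-1417$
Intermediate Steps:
$F{\left(U \right)} = U^{2}$ ($F{\left(U \right)} = 1 U^{2} = U^{2}$)
$- 39 \left(\frac{24 + F{\left(-4 \right)}}{\left(-3 + 2\right) \left(-3\right) + K{\left(-3 \right)}} + 23\right) = - 39 \left(\frac{24 + \left(-4\right)^{2}}{\left(-3 + 2\right) \left(-3\right) + 0} + 23\right) = - 39 \left(\frac{24 + 16}{\left(-1\right) \left(-3\right) + 0} + 23\right) = - 39 \left(\frac{40}{3 + 0} + 23\right) = - 39 \left(\frac{40}{3} + 23\right) = \left(-39\right) \frac{109}{3} = -1417$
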